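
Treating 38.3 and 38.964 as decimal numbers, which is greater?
38.964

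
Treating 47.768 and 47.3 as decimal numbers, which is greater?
47.768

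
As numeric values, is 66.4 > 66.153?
True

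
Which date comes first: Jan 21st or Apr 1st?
Jan 21st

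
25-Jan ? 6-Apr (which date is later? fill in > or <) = <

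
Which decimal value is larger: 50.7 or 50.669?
50.7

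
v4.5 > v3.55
True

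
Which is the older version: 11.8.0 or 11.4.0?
11.4.0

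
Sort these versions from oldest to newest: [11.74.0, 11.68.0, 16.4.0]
[11.68.0, 11.74.0, 16.4.0]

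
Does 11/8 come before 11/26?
Yes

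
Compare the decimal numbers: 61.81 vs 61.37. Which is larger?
61.81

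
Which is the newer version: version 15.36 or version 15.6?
version 15.36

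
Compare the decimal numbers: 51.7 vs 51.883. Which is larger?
51.883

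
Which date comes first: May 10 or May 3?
May 3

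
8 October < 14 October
True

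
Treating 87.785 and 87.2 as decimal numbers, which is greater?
87.785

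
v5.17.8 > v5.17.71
False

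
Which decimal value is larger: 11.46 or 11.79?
11.79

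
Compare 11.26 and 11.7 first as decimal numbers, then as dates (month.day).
As decimals: 11.26 < 11.7. As dates: 11/26 is later than 11/7 (day 26 > day 7).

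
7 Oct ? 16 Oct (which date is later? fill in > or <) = <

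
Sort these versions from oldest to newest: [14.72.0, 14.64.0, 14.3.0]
[14.3.0, 14.64.0, 14.72.0]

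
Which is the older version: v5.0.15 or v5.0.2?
v5.0.2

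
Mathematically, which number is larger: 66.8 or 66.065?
66.8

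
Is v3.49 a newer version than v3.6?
Yes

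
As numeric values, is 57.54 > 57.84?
False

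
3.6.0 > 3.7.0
False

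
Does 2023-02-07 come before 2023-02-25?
Yes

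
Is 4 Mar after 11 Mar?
No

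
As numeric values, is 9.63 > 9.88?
False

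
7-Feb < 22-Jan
False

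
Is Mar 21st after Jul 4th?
No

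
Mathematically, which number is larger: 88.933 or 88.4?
88.933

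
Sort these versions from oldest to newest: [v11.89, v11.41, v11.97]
[v11.41, v11.89, v11.97]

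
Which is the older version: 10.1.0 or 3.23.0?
3.23.0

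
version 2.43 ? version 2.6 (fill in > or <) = >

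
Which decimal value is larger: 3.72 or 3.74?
3.74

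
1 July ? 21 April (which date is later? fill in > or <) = >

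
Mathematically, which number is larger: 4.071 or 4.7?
4.7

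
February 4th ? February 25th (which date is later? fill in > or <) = <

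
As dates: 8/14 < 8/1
False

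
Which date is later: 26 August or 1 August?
26 August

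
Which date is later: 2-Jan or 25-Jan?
25-Jan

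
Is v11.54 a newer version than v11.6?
Yes. Version numbers are compared segment by segment as integers, not as decimals: minor version 54 > 6, so v11.54 > v11.6 (even though the decimal 11.54 < 11.6).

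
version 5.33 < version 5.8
False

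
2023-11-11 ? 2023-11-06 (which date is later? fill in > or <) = >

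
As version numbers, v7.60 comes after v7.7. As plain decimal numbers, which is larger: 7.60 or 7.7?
7.7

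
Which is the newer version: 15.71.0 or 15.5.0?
15.71.0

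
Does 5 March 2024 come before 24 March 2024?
Yes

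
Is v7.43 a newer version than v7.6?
Yes. Version numbers are compared segment by segment as integers, not as decimals: minor version 43 > 6, so v7.43 > v7.6 (even though the decimal 7.43 < 7.6).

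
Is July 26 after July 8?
Yes. Day 26 comes after day 8 in July — this is a date comparison, not a decimal one (the decimal 7.26 would be smaller than 7.8).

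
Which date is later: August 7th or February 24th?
August 7th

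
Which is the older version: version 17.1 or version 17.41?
version 17.1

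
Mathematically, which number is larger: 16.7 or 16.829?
16.829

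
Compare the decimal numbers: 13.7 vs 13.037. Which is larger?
13.7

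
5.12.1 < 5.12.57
True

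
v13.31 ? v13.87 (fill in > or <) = <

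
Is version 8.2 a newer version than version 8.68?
No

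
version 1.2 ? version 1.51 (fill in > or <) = <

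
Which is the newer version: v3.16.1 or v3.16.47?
v3.16.47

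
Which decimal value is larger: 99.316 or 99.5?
99.5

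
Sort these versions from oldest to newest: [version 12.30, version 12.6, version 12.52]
[version 12.6, version 12.30, version 12.52]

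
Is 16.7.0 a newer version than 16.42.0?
No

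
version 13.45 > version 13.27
True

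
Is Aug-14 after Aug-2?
Yes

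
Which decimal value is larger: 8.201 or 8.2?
8.201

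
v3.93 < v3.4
False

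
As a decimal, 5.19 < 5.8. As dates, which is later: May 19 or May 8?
May 19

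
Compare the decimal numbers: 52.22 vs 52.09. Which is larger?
52.22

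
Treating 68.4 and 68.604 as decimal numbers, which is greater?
68.604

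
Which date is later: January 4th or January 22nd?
January 22nd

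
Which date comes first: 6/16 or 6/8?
6/8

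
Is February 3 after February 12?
No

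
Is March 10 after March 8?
Yes. Day 10 comes after day 8 in March — this is a date comparison, not a decimal one (the decimal 3.10 would be smaller than 3.8).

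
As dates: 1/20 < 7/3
True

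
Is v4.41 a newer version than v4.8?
Yes. Version numbers are compared segment by segment as integers, not as decimals: minor version 41 > 8, so v4.41 > v4.8 (even though the decimal 4.41 < 4.8).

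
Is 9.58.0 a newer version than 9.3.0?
Yes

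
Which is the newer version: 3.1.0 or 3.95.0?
3.95.0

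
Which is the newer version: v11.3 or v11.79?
v11.79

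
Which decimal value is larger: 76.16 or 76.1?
76.16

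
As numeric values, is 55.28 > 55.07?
True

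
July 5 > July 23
False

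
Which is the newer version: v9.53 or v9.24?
v9.53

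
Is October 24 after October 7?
Yes. Day 24 comes after day 7 in October — this is a date comparison, not a decimal one (the decimal 10.24 would be smaller than 10.7).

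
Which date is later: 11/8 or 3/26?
11/8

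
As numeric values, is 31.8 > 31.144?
True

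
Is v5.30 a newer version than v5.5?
Yes. Version numbers are compared segment by segment as integers, not as decimals: minor version 30 > 5, so v5.30 > v5.5 (even though the decimal 5.30 < 5.5).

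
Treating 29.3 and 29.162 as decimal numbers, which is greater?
29.3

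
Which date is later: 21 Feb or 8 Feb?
21 Feb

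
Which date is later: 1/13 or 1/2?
1/13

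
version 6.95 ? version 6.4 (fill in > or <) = >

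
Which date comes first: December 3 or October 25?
October 25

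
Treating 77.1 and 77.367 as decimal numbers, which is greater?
77.367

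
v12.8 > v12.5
True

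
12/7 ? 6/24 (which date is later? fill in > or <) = >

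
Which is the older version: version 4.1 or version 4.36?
version 4.1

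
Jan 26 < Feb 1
True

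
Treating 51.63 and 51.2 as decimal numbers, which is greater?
51.63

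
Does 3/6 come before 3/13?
Yes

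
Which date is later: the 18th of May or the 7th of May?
the 18th of May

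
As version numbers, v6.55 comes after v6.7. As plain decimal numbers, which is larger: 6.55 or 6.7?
6.7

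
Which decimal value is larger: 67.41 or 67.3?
67.41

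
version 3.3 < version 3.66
True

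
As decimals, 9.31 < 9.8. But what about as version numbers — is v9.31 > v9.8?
True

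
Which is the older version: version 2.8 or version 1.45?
version 1.45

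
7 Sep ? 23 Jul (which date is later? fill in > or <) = >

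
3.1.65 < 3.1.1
False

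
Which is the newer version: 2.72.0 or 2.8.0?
2.72.0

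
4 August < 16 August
True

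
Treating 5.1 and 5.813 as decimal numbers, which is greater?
5.813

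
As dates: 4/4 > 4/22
False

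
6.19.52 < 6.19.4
False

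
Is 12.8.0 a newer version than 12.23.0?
No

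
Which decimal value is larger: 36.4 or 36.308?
36.4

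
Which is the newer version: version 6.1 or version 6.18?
version 6.18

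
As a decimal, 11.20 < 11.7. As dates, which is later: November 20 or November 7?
November 20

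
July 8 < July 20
True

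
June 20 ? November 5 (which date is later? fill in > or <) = <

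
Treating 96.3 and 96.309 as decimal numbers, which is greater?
96.309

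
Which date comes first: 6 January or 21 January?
6 January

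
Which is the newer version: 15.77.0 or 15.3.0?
15.77.0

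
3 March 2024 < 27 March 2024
True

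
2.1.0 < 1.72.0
False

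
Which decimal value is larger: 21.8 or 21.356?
21.8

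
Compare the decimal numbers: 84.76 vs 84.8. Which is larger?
84.8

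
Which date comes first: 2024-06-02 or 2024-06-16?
2024-06-02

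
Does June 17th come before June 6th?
No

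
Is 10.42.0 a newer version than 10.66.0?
No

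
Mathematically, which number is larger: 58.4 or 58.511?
58.511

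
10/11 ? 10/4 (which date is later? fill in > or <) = >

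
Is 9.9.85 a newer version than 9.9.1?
Yes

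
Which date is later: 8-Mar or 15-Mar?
15-Mar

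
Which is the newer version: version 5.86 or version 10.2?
version 10.2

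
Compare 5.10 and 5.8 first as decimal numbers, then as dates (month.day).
As decimals: 5.10 < 5.8. As dates: 5/10 is later than 5/8 (day 10 > day 8).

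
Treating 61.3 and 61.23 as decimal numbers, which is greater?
61.3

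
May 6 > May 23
False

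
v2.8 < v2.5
False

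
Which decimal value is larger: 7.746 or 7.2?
7.746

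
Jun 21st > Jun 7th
True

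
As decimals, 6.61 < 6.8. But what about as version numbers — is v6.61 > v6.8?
True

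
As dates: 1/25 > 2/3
False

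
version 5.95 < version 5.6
False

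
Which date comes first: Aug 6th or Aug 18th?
Aug 6th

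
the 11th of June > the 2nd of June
True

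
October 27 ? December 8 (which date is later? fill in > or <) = <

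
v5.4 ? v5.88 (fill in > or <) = <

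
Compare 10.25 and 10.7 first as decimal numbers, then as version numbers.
As decimals: 10.25 < 10.7. As versions: v10.25 > v10.7 (minor version 25 > 7).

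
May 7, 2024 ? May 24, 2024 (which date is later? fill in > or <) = <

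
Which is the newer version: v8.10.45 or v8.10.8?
v8.10.45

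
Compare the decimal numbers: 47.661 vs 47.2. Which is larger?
47.661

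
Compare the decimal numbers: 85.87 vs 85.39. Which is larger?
85.87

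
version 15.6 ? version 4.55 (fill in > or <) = >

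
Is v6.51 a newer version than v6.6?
Yes. Version numbers are compared segment by segment as integers, not as decimals: minor version 51 > 6, so v6.51 > v6.6 (even though the decimal 6.51 < 6.6).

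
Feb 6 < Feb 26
True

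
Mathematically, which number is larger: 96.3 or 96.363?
96.363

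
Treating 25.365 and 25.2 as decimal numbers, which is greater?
25.365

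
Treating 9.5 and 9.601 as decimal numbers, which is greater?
9.601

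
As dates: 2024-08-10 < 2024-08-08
False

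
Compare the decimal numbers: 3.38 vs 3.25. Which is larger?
3.38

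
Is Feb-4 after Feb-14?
No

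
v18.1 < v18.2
True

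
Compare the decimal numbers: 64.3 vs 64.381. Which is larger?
64.381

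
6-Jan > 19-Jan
False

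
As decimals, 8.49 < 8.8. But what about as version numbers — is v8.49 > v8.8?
True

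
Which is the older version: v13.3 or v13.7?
v13.3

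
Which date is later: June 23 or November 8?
November 8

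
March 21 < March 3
False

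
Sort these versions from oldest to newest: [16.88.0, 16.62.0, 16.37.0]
[16.37.0, 16.62.0, 16.88.0]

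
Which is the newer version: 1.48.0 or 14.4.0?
14.4.0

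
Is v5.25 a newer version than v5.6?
Yes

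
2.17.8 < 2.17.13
True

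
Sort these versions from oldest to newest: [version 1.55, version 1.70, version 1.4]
[version 1.4, version 1.55, version 1.70]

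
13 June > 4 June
True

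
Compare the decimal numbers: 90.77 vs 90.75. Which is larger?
90.77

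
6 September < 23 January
False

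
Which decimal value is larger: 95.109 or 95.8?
95.8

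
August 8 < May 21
False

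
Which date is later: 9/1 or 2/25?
9/1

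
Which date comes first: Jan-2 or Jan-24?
Jan-2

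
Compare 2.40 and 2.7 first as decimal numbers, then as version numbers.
As decimals: 2.40 < 2.7. As versions: v2.40 > v2.7 (minor version 40 > 7).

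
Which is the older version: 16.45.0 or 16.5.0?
16.5.0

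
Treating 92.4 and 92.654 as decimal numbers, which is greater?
92.654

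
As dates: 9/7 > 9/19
False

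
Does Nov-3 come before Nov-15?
Yes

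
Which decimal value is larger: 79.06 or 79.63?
79.63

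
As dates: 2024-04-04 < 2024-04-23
True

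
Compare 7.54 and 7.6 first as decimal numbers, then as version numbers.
As decimals: 7.54 < 7.6. As versions: v7.54 > v7.6 (minor version 54 > 6).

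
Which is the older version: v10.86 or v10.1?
v10.1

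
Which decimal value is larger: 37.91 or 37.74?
37.91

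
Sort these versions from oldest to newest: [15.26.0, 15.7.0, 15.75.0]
[15.7.0, 15.26.0, 15.75.0]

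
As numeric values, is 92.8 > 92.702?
True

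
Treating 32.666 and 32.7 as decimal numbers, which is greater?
32.7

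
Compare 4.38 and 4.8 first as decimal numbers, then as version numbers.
As decimals: 4.38 < 4.8. As versions: v4.38 > v4.8 (minor version 38 > 8).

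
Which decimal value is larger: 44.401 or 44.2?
44.401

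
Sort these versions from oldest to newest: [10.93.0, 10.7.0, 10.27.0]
[10.7.0, 10.27.0, 10.93.0]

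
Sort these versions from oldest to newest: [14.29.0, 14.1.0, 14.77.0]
[14.1.0, 14.29.0, 14.77.0]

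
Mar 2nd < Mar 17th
True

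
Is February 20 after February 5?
Yes. Day 20 comes after day 5 in February — this is a date comparison, not a decimal one (the decimal 2.20 would be smaller than 2.5).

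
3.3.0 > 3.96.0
False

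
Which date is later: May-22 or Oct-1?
Oct-1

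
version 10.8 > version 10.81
False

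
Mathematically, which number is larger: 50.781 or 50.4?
50.781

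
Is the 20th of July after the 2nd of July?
Yes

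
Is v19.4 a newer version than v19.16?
No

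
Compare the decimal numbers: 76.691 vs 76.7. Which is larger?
76.7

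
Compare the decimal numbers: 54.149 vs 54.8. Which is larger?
54.8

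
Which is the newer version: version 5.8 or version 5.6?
version 5.8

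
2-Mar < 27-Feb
False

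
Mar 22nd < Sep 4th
True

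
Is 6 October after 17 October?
No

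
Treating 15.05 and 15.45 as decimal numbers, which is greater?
15.45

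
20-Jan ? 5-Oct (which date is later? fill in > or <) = <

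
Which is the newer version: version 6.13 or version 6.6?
version 6.13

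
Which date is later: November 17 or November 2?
November 17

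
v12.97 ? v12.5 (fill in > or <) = >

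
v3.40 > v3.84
False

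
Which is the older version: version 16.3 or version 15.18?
version 15.18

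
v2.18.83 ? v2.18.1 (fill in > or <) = >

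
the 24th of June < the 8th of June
False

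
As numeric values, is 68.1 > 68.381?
False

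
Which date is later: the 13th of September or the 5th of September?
the 13th of September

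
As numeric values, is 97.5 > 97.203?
True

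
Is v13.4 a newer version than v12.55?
Yes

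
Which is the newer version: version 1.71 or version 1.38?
version 1.71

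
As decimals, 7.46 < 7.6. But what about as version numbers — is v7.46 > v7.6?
True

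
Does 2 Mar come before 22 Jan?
No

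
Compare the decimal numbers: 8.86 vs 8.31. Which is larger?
8.86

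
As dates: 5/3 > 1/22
True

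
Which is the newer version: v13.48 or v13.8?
v13.48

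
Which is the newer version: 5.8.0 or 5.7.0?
5.8.0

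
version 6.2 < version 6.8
True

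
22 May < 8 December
True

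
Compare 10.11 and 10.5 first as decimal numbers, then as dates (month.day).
As decimals: 10.11 < 10.5. As dates: 10/11 is later than 10/5 (day 11 > day 5).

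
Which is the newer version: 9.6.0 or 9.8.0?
9.8.0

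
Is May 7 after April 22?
Yes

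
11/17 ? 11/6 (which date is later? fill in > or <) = >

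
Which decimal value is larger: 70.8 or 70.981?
70.981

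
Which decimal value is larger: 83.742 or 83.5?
83.742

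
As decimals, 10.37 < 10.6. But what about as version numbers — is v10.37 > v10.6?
True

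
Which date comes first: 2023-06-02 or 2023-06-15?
2023-06-02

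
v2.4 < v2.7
True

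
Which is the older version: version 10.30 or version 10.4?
version 10.4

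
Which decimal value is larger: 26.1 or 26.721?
26.721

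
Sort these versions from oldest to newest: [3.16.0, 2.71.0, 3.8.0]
[2.71.0, 3.8.0, 3.16.0]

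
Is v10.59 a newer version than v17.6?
No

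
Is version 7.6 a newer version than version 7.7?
No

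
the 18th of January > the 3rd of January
True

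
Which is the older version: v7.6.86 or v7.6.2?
v7.6.2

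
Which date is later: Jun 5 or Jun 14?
Jun 14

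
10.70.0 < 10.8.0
False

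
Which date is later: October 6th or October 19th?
October 19th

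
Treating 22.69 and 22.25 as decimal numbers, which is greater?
22.69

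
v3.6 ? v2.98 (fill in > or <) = >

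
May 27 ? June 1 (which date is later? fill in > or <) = <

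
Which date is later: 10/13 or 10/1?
10/13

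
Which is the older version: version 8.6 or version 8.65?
version 8.6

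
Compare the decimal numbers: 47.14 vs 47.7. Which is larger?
47.7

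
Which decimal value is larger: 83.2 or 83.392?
83.392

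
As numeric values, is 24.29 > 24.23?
True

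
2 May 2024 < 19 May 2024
True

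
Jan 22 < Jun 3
True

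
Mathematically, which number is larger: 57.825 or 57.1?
57.825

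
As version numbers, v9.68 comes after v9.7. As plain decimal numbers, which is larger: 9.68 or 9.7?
9.7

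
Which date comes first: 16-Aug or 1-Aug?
1-Aug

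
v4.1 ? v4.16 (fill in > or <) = <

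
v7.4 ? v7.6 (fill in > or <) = <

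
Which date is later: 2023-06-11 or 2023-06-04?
2023-06-11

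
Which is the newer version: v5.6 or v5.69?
v5.69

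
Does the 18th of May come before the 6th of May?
No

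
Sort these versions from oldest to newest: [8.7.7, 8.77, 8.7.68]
[8.7.7, 8.7.68, 8.77]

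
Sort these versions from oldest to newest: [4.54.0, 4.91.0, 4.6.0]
[4.6.0, 4.54.0, 4.91.0]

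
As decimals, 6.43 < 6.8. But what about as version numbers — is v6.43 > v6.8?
True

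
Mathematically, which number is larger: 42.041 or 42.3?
42.3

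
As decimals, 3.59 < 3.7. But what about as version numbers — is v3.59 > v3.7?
True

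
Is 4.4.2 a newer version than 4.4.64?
No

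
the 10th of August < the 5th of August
False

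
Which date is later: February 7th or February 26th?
February 26th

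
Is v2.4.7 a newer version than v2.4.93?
No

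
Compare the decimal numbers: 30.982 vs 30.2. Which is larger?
30.982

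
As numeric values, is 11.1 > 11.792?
False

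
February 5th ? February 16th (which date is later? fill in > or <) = <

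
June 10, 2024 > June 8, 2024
True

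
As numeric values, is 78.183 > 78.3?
False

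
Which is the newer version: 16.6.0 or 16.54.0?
16.54.0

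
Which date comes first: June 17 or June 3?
June 3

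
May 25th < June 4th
True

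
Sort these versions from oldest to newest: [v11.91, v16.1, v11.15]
[v11.15, v11.91, v16.1]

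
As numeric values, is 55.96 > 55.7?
True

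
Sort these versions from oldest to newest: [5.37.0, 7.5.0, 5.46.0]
[5.37.0, 5.46.0, 7.5.0]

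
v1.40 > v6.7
False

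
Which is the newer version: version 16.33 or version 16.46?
version 16.46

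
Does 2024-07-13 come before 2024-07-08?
No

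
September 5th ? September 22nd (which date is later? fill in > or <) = <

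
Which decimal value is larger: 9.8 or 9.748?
9.8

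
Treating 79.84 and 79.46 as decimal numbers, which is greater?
79.84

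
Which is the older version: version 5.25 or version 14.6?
version 5.25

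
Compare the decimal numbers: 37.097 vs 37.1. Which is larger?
37.1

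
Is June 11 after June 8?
Yes. Day 11 comes after day 8 in June — this is a date comparison, not a decimal one (the decimal 6.11 would be smaller than 6.8).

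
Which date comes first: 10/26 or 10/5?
10/5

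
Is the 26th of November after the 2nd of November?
Yes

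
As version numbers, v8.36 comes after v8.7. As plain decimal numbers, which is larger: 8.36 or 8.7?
8.7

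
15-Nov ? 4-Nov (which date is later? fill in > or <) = >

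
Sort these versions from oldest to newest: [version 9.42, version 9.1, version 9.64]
[version 9.1, version 9.42, version 9.64]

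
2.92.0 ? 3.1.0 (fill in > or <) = <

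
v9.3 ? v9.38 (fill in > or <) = <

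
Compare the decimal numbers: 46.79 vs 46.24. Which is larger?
46.79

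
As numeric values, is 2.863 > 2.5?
True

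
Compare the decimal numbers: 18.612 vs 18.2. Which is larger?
18.612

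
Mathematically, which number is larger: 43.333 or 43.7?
43.7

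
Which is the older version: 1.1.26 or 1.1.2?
1.1.2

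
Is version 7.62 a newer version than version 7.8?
Yes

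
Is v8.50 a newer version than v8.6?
Yes. Version numbers are compared segment by segment as integers, not as decimals: minor version 50 > 6, so v8.50 > v8.6 (even though the decimal 8.50 < 8.6).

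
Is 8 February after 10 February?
No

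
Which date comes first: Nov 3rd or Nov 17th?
Nov 3rd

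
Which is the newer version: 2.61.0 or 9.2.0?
9.2.0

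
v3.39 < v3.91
True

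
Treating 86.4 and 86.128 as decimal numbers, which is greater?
86.4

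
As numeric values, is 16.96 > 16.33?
True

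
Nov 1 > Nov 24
False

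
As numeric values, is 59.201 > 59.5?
False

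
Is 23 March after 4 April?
No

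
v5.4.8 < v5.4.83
True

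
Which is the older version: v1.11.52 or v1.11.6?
v1.11.6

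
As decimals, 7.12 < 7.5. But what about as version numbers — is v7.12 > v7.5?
True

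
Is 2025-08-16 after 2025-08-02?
Yes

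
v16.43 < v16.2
False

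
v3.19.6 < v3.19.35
True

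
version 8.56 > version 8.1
True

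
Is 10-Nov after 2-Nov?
Yes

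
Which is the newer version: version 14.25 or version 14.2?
version 14.25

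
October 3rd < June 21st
False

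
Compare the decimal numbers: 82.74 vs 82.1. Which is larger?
82.74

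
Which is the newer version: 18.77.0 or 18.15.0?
18.77.0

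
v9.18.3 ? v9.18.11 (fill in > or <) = <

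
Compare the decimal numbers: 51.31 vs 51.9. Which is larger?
51.9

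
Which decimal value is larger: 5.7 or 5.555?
5.7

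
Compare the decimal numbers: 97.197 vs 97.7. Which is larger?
97.7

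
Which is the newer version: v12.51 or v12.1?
v12.51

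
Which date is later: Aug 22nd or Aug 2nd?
Aug 22nd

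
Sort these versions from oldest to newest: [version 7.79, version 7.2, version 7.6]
[version 7.2, version 7.6, version 7.79]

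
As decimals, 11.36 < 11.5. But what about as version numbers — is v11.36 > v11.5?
True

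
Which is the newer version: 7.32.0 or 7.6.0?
7.32.0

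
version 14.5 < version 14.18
True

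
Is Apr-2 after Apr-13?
No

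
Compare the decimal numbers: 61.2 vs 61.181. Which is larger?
61.2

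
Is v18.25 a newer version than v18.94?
No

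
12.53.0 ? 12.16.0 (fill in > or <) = >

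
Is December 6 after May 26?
Yes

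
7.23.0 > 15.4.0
False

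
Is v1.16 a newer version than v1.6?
Yes. Version numbers are compared segment by segment as integers, not as decimals: minor version 16 > 6, so v1.16 > v1.6 (even though the decimal 1.16 < 1.6).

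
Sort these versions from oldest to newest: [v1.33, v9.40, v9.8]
[v1.33, v9.8, v9.40]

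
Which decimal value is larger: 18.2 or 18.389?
18.389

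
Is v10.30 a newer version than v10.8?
Yes. Version numbers are compared segment by segment as integers, not as decimals: minor version 30 > 8, so v10.30 > v10.8 (even though the decimal 10.30 < 10.8).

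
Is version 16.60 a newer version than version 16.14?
Yes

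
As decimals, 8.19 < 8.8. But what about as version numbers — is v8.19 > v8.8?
True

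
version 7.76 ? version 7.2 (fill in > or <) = >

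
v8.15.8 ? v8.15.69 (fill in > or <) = <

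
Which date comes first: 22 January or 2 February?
22 January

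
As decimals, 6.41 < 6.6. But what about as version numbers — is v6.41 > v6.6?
True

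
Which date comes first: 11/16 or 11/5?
11/5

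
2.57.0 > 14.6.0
False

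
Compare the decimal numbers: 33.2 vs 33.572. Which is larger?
33.572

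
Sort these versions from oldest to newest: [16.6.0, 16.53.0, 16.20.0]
[16.6.0, 16.20.0, 16.53.0]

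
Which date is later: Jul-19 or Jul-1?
Jul-19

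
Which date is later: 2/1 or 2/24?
2/24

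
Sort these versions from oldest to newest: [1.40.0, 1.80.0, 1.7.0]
[1.7.0, 1.40.0, 1.80.0]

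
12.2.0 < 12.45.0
True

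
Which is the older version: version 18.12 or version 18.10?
version 18.10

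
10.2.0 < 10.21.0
True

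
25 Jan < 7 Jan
False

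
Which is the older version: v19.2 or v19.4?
v19.2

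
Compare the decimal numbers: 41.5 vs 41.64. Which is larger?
41.64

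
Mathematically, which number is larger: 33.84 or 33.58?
33.84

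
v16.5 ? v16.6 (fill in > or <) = <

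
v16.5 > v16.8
False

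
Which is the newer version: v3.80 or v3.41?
v3.80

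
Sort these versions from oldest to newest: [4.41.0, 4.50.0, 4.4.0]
[4.4.0, 4.41.0, 4.50.0]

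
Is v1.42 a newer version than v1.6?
Yes. Version numbers are compared segment by segment as integers, not as decimals: minor version 42 > 6, so v1.42 > v1.6 (even though the decimal 1.42 < 1.6).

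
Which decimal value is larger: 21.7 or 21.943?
21.943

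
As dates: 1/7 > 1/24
False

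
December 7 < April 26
False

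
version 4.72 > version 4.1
True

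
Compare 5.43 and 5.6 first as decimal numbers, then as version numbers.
As decimals: 5.43 < 5.6. As versions: v5.43 > v5.6 (minor version 43 > 6).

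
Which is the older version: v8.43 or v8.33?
v8.33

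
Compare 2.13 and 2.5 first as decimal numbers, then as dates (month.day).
As decimals: 2.13 < 2.5. As dates: 2/13 is later than 2/5 (day 13 > day 5).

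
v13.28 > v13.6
True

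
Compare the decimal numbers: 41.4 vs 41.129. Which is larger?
41.4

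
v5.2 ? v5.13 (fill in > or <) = <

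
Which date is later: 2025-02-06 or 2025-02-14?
2025-02-14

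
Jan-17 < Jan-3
False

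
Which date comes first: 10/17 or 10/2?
10/2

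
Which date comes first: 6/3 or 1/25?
1/25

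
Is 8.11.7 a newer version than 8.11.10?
No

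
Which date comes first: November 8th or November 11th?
November 8th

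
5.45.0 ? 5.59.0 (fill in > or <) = <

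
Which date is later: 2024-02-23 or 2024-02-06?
2024-02-23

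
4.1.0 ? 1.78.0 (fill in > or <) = >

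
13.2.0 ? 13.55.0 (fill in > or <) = <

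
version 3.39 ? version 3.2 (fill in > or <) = >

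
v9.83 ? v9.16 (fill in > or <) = >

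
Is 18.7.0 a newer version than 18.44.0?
No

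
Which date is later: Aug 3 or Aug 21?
Aug 21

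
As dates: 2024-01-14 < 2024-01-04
False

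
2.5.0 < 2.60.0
True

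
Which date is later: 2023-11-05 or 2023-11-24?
2023-11-24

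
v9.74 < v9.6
False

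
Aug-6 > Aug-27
False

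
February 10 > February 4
True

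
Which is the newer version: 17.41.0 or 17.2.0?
17.41.0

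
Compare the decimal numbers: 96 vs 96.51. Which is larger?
96.51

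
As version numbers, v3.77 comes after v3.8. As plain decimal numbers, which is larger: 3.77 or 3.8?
3.8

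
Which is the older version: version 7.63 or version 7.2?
version 7.2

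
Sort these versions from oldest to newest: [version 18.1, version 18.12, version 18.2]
[version 18.1, version 18.2, version 18.12]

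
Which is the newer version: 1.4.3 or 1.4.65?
1.4.65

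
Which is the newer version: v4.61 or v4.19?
v4.61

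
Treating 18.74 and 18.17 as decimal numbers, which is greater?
18.74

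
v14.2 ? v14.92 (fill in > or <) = <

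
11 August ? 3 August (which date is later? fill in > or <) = >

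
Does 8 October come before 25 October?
Yes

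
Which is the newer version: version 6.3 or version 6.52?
version 6.52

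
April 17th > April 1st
True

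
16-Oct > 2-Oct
True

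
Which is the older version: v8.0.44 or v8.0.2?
v8.0.2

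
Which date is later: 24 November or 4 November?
24 November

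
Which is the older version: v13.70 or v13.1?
v13.1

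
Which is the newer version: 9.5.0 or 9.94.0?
9.94.0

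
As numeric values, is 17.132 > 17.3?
False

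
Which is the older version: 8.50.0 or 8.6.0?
8.6.0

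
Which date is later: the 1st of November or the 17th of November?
the 17th of November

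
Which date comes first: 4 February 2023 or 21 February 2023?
4 February 2023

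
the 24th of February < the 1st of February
False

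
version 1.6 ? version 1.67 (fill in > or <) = <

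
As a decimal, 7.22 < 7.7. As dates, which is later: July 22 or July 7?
July 22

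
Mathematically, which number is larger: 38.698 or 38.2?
38.698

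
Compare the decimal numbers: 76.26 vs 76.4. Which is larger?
76.4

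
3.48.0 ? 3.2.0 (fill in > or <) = >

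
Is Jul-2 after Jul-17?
No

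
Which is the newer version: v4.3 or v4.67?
v4.67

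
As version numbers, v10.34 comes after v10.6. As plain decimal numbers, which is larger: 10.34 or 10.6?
10.6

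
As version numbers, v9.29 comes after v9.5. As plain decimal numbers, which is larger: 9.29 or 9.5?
9.5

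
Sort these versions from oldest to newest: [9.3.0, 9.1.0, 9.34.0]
[9.1.0, 9.3.0, 9.34.0]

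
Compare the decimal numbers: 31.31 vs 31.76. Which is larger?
31.76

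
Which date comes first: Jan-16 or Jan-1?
Jan-1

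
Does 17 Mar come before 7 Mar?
No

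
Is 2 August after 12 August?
No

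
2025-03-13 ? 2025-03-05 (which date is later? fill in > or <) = >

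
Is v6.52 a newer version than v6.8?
Yes. Version numbers are compared segment by segment as integers, not as decimals: minor version 52 > 8, so v6.52 > v6.8 (even though the decimal 6.52 < 6.8).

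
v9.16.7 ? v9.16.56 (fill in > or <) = <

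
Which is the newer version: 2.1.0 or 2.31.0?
2.31.0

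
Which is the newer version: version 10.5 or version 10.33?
version 10.33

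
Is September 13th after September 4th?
Yes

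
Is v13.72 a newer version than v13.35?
Yes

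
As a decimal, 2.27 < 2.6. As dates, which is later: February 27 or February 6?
February 27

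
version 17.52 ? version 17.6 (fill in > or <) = >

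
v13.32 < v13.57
True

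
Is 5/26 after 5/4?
Yes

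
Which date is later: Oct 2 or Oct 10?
Oct 10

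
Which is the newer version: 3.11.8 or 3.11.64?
3.11.64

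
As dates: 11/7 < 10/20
False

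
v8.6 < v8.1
False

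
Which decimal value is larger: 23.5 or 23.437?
23.5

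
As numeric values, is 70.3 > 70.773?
False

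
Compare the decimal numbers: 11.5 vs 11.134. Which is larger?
11.5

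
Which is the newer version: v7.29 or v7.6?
v7.29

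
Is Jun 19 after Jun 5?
Yes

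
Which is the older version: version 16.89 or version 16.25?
version 16.25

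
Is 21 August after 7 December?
No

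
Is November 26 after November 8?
Yes. Day 26 comes after day 8 in November — this is a date comparison, not a decimal one (the decimal 11.26 would be smaller than 11.8).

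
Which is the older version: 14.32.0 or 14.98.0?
14.32.0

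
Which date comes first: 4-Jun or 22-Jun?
4-Jun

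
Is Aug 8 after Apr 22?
Yes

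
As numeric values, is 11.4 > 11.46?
False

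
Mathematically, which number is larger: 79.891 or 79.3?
79.891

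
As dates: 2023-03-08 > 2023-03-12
False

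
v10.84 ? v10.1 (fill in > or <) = >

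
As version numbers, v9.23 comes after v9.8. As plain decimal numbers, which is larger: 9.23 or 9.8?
9.8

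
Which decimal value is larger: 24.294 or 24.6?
24.6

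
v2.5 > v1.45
True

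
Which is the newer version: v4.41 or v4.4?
v4.41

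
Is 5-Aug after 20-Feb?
Yes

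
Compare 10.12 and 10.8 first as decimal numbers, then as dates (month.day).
As decimals: 10.12 < 10.8. As dates: 10/12 is later than 10/8 (day 12 > day 8).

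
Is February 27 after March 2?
No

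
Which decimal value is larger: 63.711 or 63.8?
63.8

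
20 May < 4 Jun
True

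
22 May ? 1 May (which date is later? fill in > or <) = >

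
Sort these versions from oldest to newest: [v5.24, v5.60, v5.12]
[v5.12, v5.24, v5.60]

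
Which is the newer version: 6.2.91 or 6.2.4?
6.2.91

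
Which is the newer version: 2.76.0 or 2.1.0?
2.76.0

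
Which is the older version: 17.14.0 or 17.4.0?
17.4.0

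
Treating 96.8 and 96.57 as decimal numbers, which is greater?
96.8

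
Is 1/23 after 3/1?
No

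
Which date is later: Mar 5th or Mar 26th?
Mar 26th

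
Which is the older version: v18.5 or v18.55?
v18.5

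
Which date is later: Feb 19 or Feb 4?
Feb 19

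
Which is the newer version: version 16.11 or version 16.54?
version 16.54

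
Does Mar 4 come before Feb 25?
No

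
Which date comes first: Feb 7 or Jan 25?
Jan 25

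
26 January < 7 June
True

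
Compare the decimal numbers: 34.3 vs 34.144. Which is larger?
34.3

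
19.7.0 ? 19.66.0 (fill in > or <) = <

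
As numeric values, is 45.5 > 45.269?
True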